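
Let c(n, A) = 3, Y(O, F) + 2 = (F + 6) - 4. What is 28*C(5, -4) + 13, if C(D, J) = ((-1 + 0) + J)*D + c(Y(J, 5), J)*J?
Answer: -1023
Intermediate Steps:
Y(O, F) = F (Y(O, F) = -2 + ((F + 6) - 4) = -2 + ((6 + F) - 4) = -2 + (2 + F) = F)
C(D, J) = 3*J + D*(-1 + J) (C(D, J) = ((-1 + 0) + J)*D + 3*J = (-1 + J)*D + 3*J = D*(-1 + J) + 3*J = 3*J + D*(-1 + J))
28*C(5, -4) + 13 = 28*(-1*5 + 3*(-4) + 5*(-4)) + 13 = 28*(-5 - 12 - 20) + 13 = 28*(-37) + 13 = -1036 + 13 = -1023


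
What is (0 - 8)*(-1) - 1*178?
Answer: -170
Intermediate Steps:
(0 - 8)*(-1) - 1*178 = -8*(-1) - 178 = 8 - 178 = -170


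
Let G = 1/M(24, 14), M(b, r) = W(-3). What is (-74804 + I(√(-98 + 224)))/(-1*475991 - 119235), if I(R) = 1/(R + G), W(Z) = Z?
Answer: 84752929/674391058 - 27*√14/674391058 ≈ 0.12567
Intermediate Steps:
M(b, r) = -3
G = -⅓ (G = 1/(-3) = -⅓ ≈ -0.33333)
I(R) = 1/(-⅓ + R) (I(R) = 1/(R - ⅓) = 1/(-⅓ + R))
(-74804 + I(√(-98 + 224)))/(-1*475991 - 119235) = (-74804 + 3/(-1 + 3*√(-98 + 224)))/(-1*475991 - 119235) = (-74804 + 3/(-1 + 3*√126))/(-475991 - 119235) = (-74804 + 3/(-1 + 3*(3*√14)))/(-595226) = (-74804 + 3/(-1 + 9*√14))*(-1/595226) = 37402/297613 - 3/(595226*(-1 + 9*√14))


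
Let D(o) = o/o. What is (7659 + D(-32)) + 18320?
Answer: 25980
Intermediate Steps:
D(o) = 1
(7659 + D(-32)) + 18320 = (7659 + 1) + 18320 = 7660 + 18320 = 25980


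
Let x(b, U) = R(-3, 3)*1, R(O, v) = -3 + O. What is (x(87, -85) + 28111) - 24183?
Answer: 3922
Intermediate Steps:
x(b, U) = -6 (x(b, U) = (-3 - 3)*1 = -6*1 = -6)
(x(87, -85) + 28111) - 24183 = (-6 + 28111) - 24183 = 28105 - 24183 = 3922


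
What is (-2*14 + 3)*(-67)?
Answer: 1675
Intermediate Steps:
(-2*14 + 3)*(-67) = (-28 + 3)*(-67) = -25*(-67) = 1675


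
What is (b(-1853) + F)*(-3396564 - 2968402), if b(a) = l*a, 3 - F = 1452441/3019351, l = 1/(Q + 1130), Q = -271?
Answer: -5972650531972630/2593622509 ≈ -2.3028e+6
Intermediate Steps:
l = 1/859 (l = 1/(-271 + 1130) = 1/859 ≈ 0.0011641)
F = 7605612/3019351 (F = 3 - 1452441/3019351 = 7605612/3019351 ≈ 2.5190)
b(a) = a/859
(b(-1853) + F)*(-3396564 - 2968402) = ((1/859)*(-1853) + 7605612/3019351)*(-3396564 - 2968402) = (-1853/859 + 7605612/3019351)*(-6364966) = (938363305/2593622509)*(-6364966) = -5972650531972630/2593622509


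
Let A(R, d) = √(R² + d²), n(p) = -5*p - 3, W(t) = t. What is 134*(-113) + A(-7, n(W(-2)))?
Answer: -15142 + 7*√2 ≈ -15132.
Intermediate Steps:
n(p) = -3 - 5*p
134*(-113) + A(-7, n(W(-2))) = 134*(-113) + √((-7)² + (-3 - 5*(-2))²) = -15142 + √(49 + (-3 + 10)²) = -15142 + √(49 + 7²) = -15142 + √(49 + 49) = -15142 + √98 = -15142 + 7*√2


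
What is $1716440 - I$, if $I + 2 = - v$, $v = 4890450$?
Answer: $6606892$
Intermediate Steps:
$I = -4890452$ ($I = -2 - 4890450 = -4890452$)
$1716440 - I = 1716440 - -4890452 = 1716440 + 4890452 = 6606892$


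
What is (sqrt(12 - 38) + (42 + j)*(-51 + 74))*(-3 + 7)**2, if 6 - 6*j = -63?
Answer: 19688 + 16*I*sqrt(26) ≈ 19688.0 + 81.584*I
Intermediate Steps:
j = 23/2 (j = 1 - 1/6*(-63) = 1 + 21/2 = 23/2 ≈ 11.500)
(sqrt(12 - 38) + (42 + j)*(-51 + 74))*(-3 + 7)**2 = (sqrt(12 - 38) + (42 + 23/2)*(-51 + 74))*(-3 + 7)**2 = (sqrt(-26) + (107/2)*23)*4**2 = (I*sqrt(26) + 2461/2)*16 = (2461/2 + I*sqrt(26))*16 = 19688 + 16*I*sqrt(26)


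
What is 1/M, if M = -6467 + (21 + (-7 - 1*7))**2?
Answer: -1/6418 ≈ -0.00015581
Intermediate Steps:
M = -6418 (M = -6467 + (21 + (-7 - 7))**2 = -6467 + (21 - 14)**2 = -6467 + 7**2 = -6467 + 49 = -6418)
1/M = 1/(-6418) = -1/6418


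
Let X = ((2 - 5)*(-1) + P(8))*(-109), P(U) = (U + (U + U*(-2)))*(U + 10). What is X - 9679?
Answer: -10006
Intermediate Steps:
P(U) = 0 (P(U) = (U + (U - 2*U))*(10 + U) = (U - U)*(10 + U) = 0*(10 + U) = 0)
X = -327 (X = ((2 - 5)*(-1) + 0)*(-109) = (-3*(-1) + 0)*(-109) = (3 + 0)*(-109) = 3*(-109) = -327)
X - 9679 = -327 - 9679 = -10006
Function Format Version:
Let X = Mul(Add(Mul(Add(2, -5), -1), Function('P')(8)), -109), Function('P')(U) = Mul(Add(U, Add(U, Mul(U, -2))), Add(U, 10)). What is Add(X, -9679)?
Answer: -10006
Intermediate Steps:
Function('P')(U) = 0 (Function('P')(U) = Mul(Add(U, Add(U, Mul(-2, U))), Add(10, U)) = Mul(Add(U, Mul(-1, U)), Add(10, U)) = Mul(0, Add(10, U)) = 0)
X = -327 (X = Mul(Add(Mul(Add(2, -5), -1), 0), -109) = Mul(Add(Mul(-3, -1), 0), -109) = Mul(Add(3, 0), -109) = Mul(3, -109) = -327)
Add(X, -9679) = Add(-327, -9679) = -10006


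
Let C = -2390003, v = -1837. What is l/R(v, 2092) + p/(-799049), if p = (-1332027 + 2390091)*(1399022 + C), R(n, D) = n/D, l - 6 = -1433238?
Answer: 4321939337882064/1467853013 ≈ 2.9444e+6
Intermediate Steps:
l = -1433232 (l = 6 - 1433238 = -1433232)
p = -1048521320784 (p = (-1332027 + 2390091)*(1399022 - 2390003) = 1058064*(-990981) = -1048521320784)
l/R(v, 2092) + p/(-799049) = -1433232/((-1837/2092)) - 1048521320784/(-799049) = -1433232/((-1837*1/2092)) - 1048521320784*(-1/799049) = -1433232/(-1837/2092) + 1048521320784/799049 = -1433232*(-2092/1837) + 1048521320784/799049 = 2998321344/1837 + 1048521320784/799049 = 4321939337882064/1467853013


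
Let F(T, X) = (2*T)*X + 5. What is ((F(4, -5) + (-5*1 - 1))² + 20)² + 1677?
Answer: 2895078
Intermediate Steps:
F(T, X) = 5 + 2*T*X (F(T, X) = 2*T*X + 5 = 5 + 2*T*X)
((F(4, -5) + (-5*1 - 1))² + 20)² + 1677 = (((5 + 2*4*(-5)) + (-5*1 - 1))² + 20)² + 1677 = (((5 - 40) + (-5 - 1))² + 20)² + 1677 = ((-35 - 6)² + 20)² + 1677 = ((-41)² + 20)² + 1677 = (1681 + 20)² + 1677 = 1701² + 1677 = 2893401 + 1677 = 2895078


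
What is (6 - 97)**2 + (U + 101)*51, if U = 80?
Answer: 17512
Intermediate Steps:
(6 - 97)**2 + (U + 101)*51 = (6 - 97)**2 + (80 + 101)*51 = (-91)**2 + 181*51 = 8281 + 9231 = 17512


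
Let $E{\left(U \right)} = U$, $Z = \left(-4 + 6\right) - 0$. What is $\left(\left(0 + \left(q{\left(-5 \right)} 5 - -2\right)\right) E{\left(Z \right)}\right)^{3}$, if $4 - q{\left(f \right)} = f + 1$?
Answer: $592704$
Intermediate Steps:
$q{\left(f \right)} = 3 - f$ ($q{\left(f \right)} = 4 - \left(f + 1\right) = 4 - \left(1 + f\right) = 3 - f$)
$Z = 2$ ($Z = 2 + 0 = 2$)
$\left(\left(0 + \left(q{\left(-5 \right)} 5 - -2\right)\right) E{\left(Z \right)}\right)^{3} = \left(\left(0 - \left(-2 - \left(3 - -5\right) 5\right)\right) 2\right)^{3} = \left(\left(0 + \left(\left(3 + 5\right) 5 + 2\right)\right) 2\right)^{3} = \left(\left(0 + \left(8 \cdot 5 + 2\right)\right) 2\right)^{3} = \left(\left(0 + \left(40 + 2\right)\right) 2\right)^{3} = \left(\left(0 + 42\right) 2\right)^{3} = \left(42 \cdot 2\right)^{3} = 84^{3} = 592704$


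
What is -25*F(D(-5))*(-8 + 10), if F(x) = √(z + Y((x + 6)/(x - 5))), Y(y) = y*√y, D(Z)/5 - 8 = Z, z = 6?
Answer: -5*√(600 + 21*√210) ≈ -150.36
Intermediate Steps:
D(Z) = 40 + 5*Z
Y(y) = y^(3/2)
F(x) = √(6 + ((6 + x)/(-5 + x))^(3/2)) (F(x) = √(6 + ((x + 6)/(x - 5))^(3/2)) = √(6 + ((6 + x)/(-5 + x))^(3/2)))
-25*F(D(-5))*(-8 + 10) = -25*√(6 + ((6 + (40 + 5*(-5)))/(-5 + (40 + 5*(-5))))^(3/2))*(-8 + 10) = -25*√(6 + ((6 + (40 - 25))/(-5 + (40 - 25)))^(3/2))*2 = -25*√(6 + ((6 + 15)/(-5 + 15))^(3/2))*2 = -25*√(6 + (21/10)^(3/2))*2 = -25*√(6 + 21*√210/100)*2 = -50*√(6 + 21*√210/100)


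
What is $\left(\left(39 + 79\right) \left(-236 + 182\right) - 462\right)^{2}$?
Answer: $46703556$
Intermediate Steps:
$\left(\left(39 + 79\right) \left(-236 + 182\right) - 462\right)^{2} = \left(118 \left(-54\right) - 462\right)^{2} = \left(-6372 - 462\right)^{2} = \left(-6834\right)^{2} = 46703556$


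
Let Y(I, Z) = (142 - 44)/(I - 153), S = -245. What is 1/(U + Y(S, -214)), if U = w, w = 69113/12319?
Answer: 2451481/13149856 ≈ 0.18643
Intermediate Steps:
w = 69113/12319 (w = 69113*(1/12319) = 69113/12319 ≈ 5.6103)
Y(I, Z) = 98/(-153 + I)
U = 69113/12319 ≈ 5.6103
1/(U + Y(S, -214)) = 1/(69113/12319 + 98/(-153 - 245)) = 1/(69113/12319 + 98/(-398)) = 1/(69113/12319 + 98*(-1/398)) = 1/(69113/12319 - 49/199) = 1/(13149856/2451481) = 2451481/13149856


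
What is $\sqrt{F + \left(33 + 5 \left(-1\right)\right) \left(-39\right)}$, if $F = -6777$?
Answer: $i \sqrt{7869} \approx 88.707 i$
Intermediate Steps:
$\sqrt{F + \left(33 + 5 \left(-1\right)\right) \left(-39\right)} = \sqrt{-6777 + \left(33 + 5 \left(-1\right)\right) \left(-39\right)} = \sqrt{-6777 + \left(33 - 5\right) \left(-39\right)} = \sqrt{-6777 + 28 \left(-39\right)} = \sqrt{-6777 - 1092} = \sqrt{-7869} = i \sqrt{7869}$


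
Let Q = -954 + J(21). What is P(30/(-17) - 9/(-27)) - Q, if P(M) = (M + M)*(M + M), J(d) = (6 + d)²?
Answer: 606541/2601 ≈ 233.20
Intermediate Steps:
P(M) = 4*M² (P(M) = (2*M)*(2*M) = 4*M²)
Q = -225 (Q = -954 + (6 + 21)² = -954 + 27² = -954 + 729 = -225)
P(30/(-17) - 9/(-27)) - Q = 4*(30/(-17) - 9/(-27))² - 1*(-225) = 4*(30*(-1/17) - 9*(-1/27))² + 225 = 4*(-30/17 + ⅓)² + 225 = 4*(-73/51)² + 225 = 4*(5329/2601) + 225 = 21316/2601 + 225 = 606541/2601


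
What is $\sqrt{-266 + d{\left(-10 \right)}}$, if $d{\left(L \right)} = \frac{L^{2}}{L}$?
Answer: $2 i \sqrt{69} \approx 16.613 i$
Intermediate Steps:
$d{\left(L \right)} = L$
$\sqrt{-266 + d{\left(-10 \right)}} = \sqrt{-266 - 10} = \sqrt{-276} = 2 i \sqrt{69}$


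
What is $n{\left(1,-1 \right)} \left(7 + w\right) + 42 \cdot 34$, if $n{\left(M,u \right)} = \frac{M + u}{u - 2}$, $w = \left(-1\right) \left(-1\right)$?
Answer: $1428$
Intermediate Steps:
$w = 1$
$n{\left(M,u \right)} = \frac{M + u}{-2 + u}$
$n{\left(1,-1 \right)} \left(7 + w\right) + 42 \cdot 34 = \frac{1 - 1}{-2 - 1} \left(7 + 1\right) + 42 \cdot 34 = \frac{1}{-3} \cdot 0 \cdot 8 + 1428 = \left(- \frac{1}{3}\right) 0 \cdot 8 + 1428 = 0 \cdot 8 + 1428 = 0 + 1428 = 1428$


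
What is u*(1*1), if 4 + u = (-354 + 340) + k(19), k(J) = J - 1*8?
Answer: -7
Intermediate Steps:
k(J) = -8 + J (k(J) = J - 8 = -8 + J)
u = -7 (u = -4 + ((-354 + 340) + (-8 + 19)) = -4 + (-14 + 11) = -4 - 3 = -7)
u*(1*1) = -7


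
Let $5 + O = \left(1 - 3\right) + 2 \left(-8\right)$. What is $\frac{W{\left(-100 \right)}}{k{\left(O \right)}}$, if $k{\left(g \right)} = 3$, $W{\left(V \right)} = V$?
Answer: $- \frac{100}{3} \approx -33.333$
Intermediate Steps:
$O = -23$ ($O = -5 + \left(\left(1 - 3\right) + 2 \left(-8\right)\right) = -5 - 18 = -23$)
$\frac{W{\left(-100 \right)}}{k{\left(O \right)}} = - \frac{100}{3}$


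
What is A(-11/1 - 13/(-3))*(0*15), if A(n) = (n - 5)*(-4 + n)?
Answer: 0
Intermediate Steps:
A(n) = (-5 + n)*(-4 + n)
A(-11/1 - 13/(-3))*(0*15) = (20 + (-11/1 - 13/(-3))² - 9*(-11/1 - 13/(-3)))*(0*15) = (20 + (-11*1 - 13*(-⅓))² - 9*(-11*1 - 13*(-⅓)))*0 = (20 + (-11 + 13/3)² - 9*(-11 + 13/3))*0 = (20 + (-20/3)² - 9*(-20/3))*0 = (20 + 400/9 + 60)*0 = (1120/9)*0 = 0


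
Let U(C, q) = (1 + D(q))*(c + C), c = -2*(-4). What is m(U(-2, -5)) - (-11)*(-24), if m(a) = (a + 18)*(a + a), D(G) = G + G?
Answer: 3624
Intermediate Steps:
D(G) = 2*G
c = 8
U(C, q) = (1 + 2*q)*(8 + C)
m(a) = 2*a*(18 + a) (m(a) = (18 + a)*(2*a) = 2*a*(18 + a))
m(U(-2, -5)) - (-11)*(-24) = 2*(8 - 2 + 16*(-5) + 2*(-2)*(-5))*(18 + (8 - 2 + 16*(-5) + 2*(-2)*(-5))) - (-11)*(-24) = 2*(8 - 2 - 80 + 20)*(18 + (8 - 2 - 80 + 20)) - 1*264 = 2*(-54)*(18 - 54) - 264 = 2*(-54)*(-36) - 264 = 3888 - 264 = 3624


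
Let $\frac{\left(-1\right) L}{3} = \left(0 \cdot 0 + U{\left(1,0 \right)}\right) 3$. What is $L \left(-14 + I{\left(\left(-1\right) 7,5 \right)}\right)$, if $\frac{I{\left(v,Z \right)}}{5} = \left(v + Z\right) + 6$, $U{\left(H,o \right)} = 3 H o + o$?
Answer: $0$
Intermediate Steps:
$U{\left(H,o \right)} = o + 3 H o$ ($U{\left(H,o \right)} = 3 H o + o = o + 3 H o$)
$I{\left(v,Z \right)} = 30 + 5 Z + 5 v$ ($I{\left(v,Z \right)} = 5 \left(\left(v + Z\right) + 6\right) = 5 \left(\left(Z + v\right) + 6\right) = 5 \left(6 + Z + v\right) = 30 + 5 Z + 5 v$)
$L = 0$ ($L = - 3 \left(0 \cdot 0 + 0 \left(1 + 3 \cdot 1\right)\right) 3 = - 3 \left(0 + 0 \left(1 + 3\right)\right) 3 = - 3 \left(0 + 0 \cdot 4\right) 3 = - 3 \left(0 + 0\right) 3 = - 3 \cdot 0 \cdot 3 = \left(-3\right) 0 = 0$)
$L \left(-14 + I{\left(\left(-1\right) 7,5 \right)}\right) = 0 \left(-14 + \left(30 + 5 \cdot 5 + 5 \left(\left(-1\right) 7\right)\right)\right) = 0 \left(-14 + \left(30 + 25 + 5 \left(-7\right)\right)\right) = 0 \left(-14 + \left(30 + 25 - 35\right)\right) = 0 \left(-14 + 20\right) = 0 \cdot 6 = 0$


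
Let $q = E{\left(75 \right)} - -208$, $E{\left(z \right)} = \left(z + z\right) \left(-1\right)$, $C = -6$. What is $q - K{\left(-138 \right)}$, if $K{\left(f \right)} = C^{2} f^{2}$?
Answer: $-685526$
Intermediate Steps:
$E{\left(z \right)} = - 2 z$ ($E{\left(z \right)} = 2 z \left(-1\right) = - 2 z$)
$K{\left(f \right)} = 36 f^{2}$ ($K{\left(f \right)} = \left(-6\right)^{2} f^{2} = 36 f^{2}$)
$q = 58$ ($q = \left(-2\right) 75 - -208 = -150 + 208 = 58$)
$q - K{\left(-138 \right)} = 58 - 36 \left(-138\right)^{2} = 58 - 36 \cdot 19044 = 58 - 685584 = -685526$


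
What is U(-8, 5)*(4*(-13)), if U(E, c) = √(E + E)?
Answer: -208*I ≈ -208.0*I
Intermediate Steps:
U(E, c) = √2*√E (U(E, c) = √(2*E) = √2*√E)
U(-8, 5)*(4*(-13)) = (√2*√(-8))*(4*(-13)) = (√2*(2*I*√2))*(-52) = (4*I)*(-52) = -208*I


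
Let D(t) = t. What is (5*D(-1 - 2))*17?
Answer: -255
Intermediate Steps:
(5*D(-1 - 2))*17 = (5*(-1 - 2))*17 = (5*(-3))*17 = -15*17 = -255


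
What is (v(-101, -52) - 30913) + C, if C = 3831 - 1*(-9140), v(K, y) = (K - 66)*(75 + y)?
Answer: -21783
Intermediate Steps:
v(K, y) = (-66 + K)*(75 + y)
C = 12971 (C = 3831 + 9140 = 12971)
(v(-101, -52) - 30913) + C = ((-4950 - 66*(-52) + 75*(-101) - 101*(-52)) - 30913) + 12971 = ((-4950 + 3432 - 7575 + 5252) - 30913) + 12971 = (-3841 - 30913) + 12971 = -34754 + 12971 = -21783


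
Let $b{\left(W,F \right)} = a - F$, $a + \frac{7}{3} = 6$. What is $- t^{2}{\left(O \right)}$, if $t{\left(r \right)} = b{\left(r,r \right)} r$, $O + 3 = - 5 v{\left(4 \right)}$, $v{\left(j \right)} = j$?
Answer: $- \frac{3385600}{9} \approx -3.7618 \cdot 10^{5}$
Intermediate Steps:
$a = \frac{11}{3}$ ($a = - \frac{7}{3} + 6 = \frac{11}{3} \approx 3.6667$)
$b{\left(W,F \right)} = \frac{11}{3} - F$
$O = -23$ ($O = -3 - 20 = -23$)
$t{\left(r \right)} = r \left(\frac{11}{3} - r\right)$ ($t{\left(r \right)} = \left(\frac{11}{3} - r\right) r = r \left(\frac{11}{3} - r\right)$)
$- t^{2}{\left(O \right)} = - \left(\frac{1}{3} \left(-23\right) \left(11 - -69\right)\right)^{2} = - \left(\frac{1}{3} \left(-23\right) \left(11 + 69\right)\right)^{2} = - \left(\frac{1}{3} \left(-23\right) 80\right)^{2} = - \left(- \frac{1840}{3}\right)^{2} = \left(-1\right) \frac{3385600}{9} = - \frac{3385600}{9}$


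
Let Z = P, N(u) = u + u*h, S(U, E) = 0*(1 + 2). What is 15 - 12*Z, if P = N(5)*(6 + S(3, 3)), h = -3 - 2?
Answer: 1455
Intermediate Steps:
h = -5
S(U, E) = 0 (S(U, E) = 0*3 = 0)
N(u) = -4*u (N(u) = u + u*(-5) = u - 5*u = -4*u)
P = -120 (P = (-4*5)*(6 + 0) = -20*6 = -120)
Z = -120
15 - 12*Z = 15 - 12*(-120) = 15 + 1440 = 1455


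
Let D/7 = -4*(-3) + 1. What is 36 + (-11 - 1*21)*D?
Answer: -2876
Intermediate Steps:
D = 91 (D = 7*(-4*(-3) + 1) = 7*(12 + 1) = 7*13 = 91)
36 + (-11 - 1*21)*D = 36 + (-11 - 1*21)*91 = 36 + (-11 - 21)*91 = 36 - 32*91 = 36 - 2912 = -2876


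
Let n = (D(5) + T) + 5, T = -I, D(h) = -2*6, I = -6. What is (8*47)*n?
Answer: -376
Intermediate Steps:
D(h) = -12
T = 6 (T = -1*(-6) = 6)
n = -1 (n = (-12 + 6) + 5 = -6 + 5 = -1)
(8*47)*n = (8*47)*(-1) = 376*(-1) = -376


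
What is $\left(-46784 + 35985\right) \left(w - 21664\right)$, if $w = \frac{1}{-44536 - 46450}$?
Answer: $\frac{21286132493295}{90986} \approx 2.3395 \cdot 10^{8}$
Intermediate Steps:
$w = - \frac{1}{90986}$ ($w = \frac{1}{-90986} = - \frac{1}{90986} \approx -1.0991 \cdot 10^{-5}$)
$\left(-46784 + 35985\right) \left(w - 21664\right) = \left(-46784 + 35985\right) \left(- \frac{1}{90986} - 21664\right) = \left(-10799\right) \left(- \frac{1971120705}{90986}\right) = \frac{21286132493295}{90986}$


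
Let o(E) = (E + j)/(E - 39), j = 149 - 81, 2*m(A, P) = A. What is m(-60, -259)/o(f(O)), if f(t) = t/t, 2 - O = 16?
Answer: 380/23 ≈ 16.522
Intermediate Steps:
m(A, P) = A/2
j = 68
O = -14 (O = 2 - 1*16 = 2 - 16 = -14)
f(t) = 1
o(E) = (68 + E)/(-39 + E) (o(E) = (E + 68)/(E - 39) = (68 + E)/(-39 + E))
m(-60, -259)/o(f(O)) = ((½)*(-60))/(((68 + 1)/(-39 + 1))) = -30/(69/(-38)) = -30/((-1/38*69)) = -30/(-69/38) = -30*(-38/69) = 380/23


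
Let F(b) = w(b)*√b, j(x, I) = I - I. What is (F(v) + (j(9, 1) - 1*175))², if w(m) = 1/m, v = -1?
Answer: (175 + I)² ≈ 30624.0 + 350.0*I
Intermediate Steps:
w(m) = 1/m
j(x, I) = 0
F(b) = b^(-½) (F(b) = √b/b = b^(-½))
(F(v) + (j(9, 1) - 1*175))² = ((-1)^(-½) + (0 - 1*175))² = (-I + (0 - 175))² = (-I - 175)² = (-175 - I)²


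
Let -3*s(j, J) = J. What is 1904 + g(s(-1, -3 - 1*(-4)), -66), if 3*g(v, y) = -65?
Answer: 5647/3 ≈ 1882.3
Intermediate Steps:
s(j, J) = -J/3
g(v, y) = -65/3 (g(v, y) = (⅓)*(-65) = -65/3)
1904 + g(s(-1, -3 - 1*(-4)), -66) = 1904 - 65/3 = 5647/3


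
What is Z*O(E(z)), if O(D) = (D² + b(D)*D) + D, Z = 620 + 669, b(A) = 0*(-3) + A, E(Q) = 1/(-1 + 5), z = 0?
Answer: 3867/8 ≈ 483.38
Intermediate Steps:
E(Q) = ¼ (E(Q) = 1/4 = ¼)
b(A) = A (b(A) = 0 + A = A)
Z = 1289
O(D) = D + 2*D² (O(D) = (D² + D*D) + D = (D² + D²) + D = 2*D² + D = D + 2*D²)
Z*O(E(z)) = 1289*((1 + 2*(¼))/4) = 1289*((1 + ½)/4) = 1289*((¼)*(3/2)) = 1289*(3/8) = 3867/8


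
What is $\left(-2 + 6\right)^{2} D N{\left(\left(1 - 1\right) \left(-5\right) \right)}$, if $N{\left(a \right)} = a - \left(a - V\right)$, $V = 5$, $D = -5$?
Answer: $-400$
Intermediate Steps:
$N{\left(a \right)} = 5$ ($N{\left(a \right)} = a - \left(a - 5\right) = a - \left(-5 + a\right) = 5$)
$\left(-2 + 6\right)^{2} D N{\left(\left(1 - 1\right) \left(-5\right) \right)} = \left(-2 + 6\right)^{2} \left(-5\right) 5 = 4^{2} \left(-5\right) 5 = 16 \left(-5\right) 5 = \left(-80\right) 5 = -400$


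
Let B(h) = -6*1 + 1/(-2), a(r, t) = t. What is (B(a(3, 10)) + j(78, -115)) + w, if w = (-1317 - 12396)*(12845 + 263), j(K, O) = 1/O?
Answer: -41342502417/230 ≈ -1.7975e+8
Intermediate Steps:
w = -179750004 (w = -13713*13108 = -179750004)
B(h) = -13/2 (B(h) = -6 + 1*(-½) = -6 - ½ = -13/2)
(B(a(3, 10)) + j(78, -115)) + w = (-13/2 + 1/(-115)) - 179750004 = (-13/2 - 1/115) - 179750004 = -1497/230 - 179750004 = -41342502417/230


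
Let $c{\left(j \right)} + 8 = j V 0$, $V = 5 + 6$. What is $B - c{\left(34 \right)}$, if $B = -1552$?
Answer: $-1544$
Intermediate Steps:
$V = 11$
$c{\left(j \right)} = -8$ ($c{\left(j \right)} = -8 + j 11 \cdot 0 = -8 + 11 j 0 = -8 + 0 = -8$)
$B - c{\left(34 \right)} = -1552 - -8 = -1552 + 8 = -1544$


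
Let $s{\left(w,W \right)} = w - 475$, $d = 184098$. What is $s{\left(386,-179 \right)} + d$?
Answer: $184009$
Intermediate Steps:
$s{\left(w,W \right)} = -475 + w$
$s{\left(386,-179 \right)} + d = \left(-475 + 386\right) + 184098 = -89 + 184098 = 184009$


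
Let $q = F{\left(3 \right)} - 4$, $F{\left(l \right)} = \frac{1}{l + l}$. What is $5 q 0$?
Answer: $0$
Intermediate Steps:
$F{\left(l \right)} = \frac{1}{2 l}$
$q = - \frac{23}{6}$ ($q = \frac{1}{2 \cdot 3} - 4 = \frac{1}{2} \cdot \frac{1}{3} - 4 = \frac{1}{6} - 4 = - \frac{23}{6} \approx -3.8333$)
$5 q 0 = 5 \left(- \frac{23}{6}\right) 0 = \left(- \frac{115}{6}\right) 0 = 0$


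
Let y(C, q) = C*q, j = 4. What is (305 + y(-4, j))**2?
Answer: 83521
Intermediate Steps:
(305 + y(-4, j))**2 = (305 - 4*4)**2 = (305 - 16)**2 = 289**2 = 83521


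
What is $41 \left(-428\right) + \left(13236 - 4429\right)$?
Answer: $-8741$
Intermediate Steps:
$41 \left(-428\right) + \left(13236 - 4429\right) = -17548 + \left(13236 - 4429\right) = -17548 + 8807 = -8741$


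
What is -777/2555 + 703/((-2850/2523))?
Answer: -2272651/3650 ≈ -622.64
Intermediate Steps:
-777/2555 + 703/((-2850/2523)) = -777*1/2555 + 703/((-2850*1/2523)) = -111/365 + 703/(-950/841) = -111/365 + 703*(-841/950) = -111/365 - 31117/50 = -2272651/3650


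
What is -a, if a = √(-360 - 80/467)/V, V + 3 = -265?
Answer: 145*I*√934/62578 ≈ 0.070814*I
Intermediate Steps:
V = -268 (V = -3 - 265 = -268)
a = -145*I*√934/62578 (a = √(-360 - 80/467)/(-268) = √(-360 - 80*1/467)*(-1/268) = √(-360 - 80/467)*(-1/268) = √(-168200/467)*(-1/268) = (290*I*√934/467)*(-1/268) = -145*I*√934/62578 ≈ -0.070814*I)
-a = -(-145)*I*√934/62578 = 145*I*√934/62578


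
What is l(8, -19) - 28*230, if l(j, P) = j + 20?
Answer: -6412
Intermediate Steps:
l(j, P) = 20 + j
l(8, -19) - 28*230 = (20 + 8) - 28*230 = 28 - 6440 = -6412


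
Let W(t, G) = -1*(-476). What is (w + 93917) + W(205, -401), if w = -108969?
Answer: -14576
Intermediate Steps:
W(t, G) = 476
(w + 93917) + W(205, -401) = (-108969 + 93917) + 476 = -15052 + 476 = -14576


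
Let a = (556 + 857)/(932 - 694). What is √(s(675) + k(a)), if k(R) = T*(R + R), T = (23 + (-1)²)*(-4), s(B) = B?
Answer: 9*I*√81277/119 ≈ 21.562*I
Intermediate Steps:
a = 1413/238 ≈ 5.9370
T = -96 (T = (23 + 1)*(-4) = 24*(-4) = -96)
k(R) = -192*R (k(R) = -96*(R + R) = -192*R)
√(s(675) + k(a)) = √(675 - 192*1413/238) = √(675 - 135648/119) = √(-55323/119) = 9*I*√81277/119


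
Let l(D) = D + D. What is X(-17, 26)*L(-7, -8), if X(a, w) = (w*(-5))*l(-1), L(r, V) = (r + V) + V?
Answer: -5980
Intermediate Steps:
l(D) = 2*D
L(r, V) = r + 2*V (L(r, V) = (V + r) + V = r + 2*V)
X(a, w) = 10*w (X(a, w) = (w*(-5))*(2*(-1)) = -5*w*(-2) = 10*w)
X(-17, 26)*L(-7, -8) = (10*26)*(-7 + 2*(-8)) = 260*(-7 - 16) = 260*(-23) = -5980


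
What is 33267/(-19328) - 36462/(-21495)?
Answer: -3445543/138485120 ≈ -0.024880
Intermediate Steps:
33267/(-19328) - 36462/(-21495) = 33267*(-1/19328) - 36462*(-1/21495) = -33267/19328 + 12154/7165 = -3445543/138485120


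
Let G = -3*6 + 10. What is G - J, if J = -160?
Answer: 152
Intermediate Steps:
G = -8 (G = -18 + 10 = -8)
G - J = -8 - 1*(-160) = -8 + 160 = 152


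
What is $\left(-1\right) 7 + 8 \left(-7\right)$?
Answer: $-63$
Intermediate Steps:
$\left(-1\right) 7 + 8 \left(-7\right) = -7 - 56 = -63$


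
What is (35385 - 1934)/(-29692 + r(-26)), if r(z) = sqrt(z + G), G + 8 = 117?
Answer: -993227092/881614781 - 33451*sqrt(83)/881614781 ≈ -1.1269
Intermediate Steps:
G = 109 (G = -8 + 117 = 109)
r(z) = sqrt(109 + z) (r(z) = sqrt(z + 109) = sqrt(109 + z))
(35385 - 1934)/(-29692 + r(-26)) = (35385 - 1934)/(-29692 + sqrt(109 - 26)) = 33451/(-29692 + sqrt(83))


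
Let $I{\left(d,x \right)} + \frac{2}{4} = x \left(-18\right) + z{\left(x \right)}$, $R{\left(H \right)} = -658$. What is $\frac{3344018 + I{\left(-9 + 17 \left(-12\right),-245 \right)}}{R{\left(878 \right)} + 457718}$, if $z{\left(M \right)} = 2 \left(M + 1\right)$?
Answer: $\frac{6695879}{914120} \approx 7.3249$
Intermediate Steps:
$z{\left(M \right)} = 2 + 2 M$ ($z{\left(M \right)} = 2 \left(1 + M\right) = 2 + 2 M$)
$I{\left(d,x \right)} = \frac{3}{2} - 16 x$ ($I{\left(d,x \right)} = - \frac{1}{2} + \left(x \left(-18\right) + \left(2 + 2 x\right)\right) = - \frac{1}{2} - \left(-2 + 16 x\right) = \frac{3}{2} - 16 x$)
$\frac{3344018 + I{\left(-9 + 17 \left(-12\right),-245 \right)}}{R{\left(878 \right)} + 457718} = \frac{3344018 + \left(\frac{3}{2} - -3920\right)}{-658 + 457718} = \frac{3344018 + \left(\frac{3}{2} + 3920\right)}{457060} = \left(3344018 + \frac{7843}{2}\right) \frac{1}{457060} = \frac{6695879}{2} \cdot \frac{1}{457060} = \frac{6695879}{914120}$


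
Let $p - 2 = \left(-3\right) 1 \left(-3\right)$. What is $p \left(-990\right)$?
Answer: $-10890$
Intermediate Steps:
$p = 11$ ($p = 2 + \left(-3\right) 1 \left(-3\right) = 2 - -9 = 2 + 9 = 11$)
$p \left(-990\right) = 11 \left(-990\right) = -10890$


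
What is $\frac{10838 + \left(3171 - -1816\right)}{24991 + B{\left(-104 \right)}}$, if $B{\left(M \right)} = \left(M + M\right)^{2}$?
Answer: $\frac{3165}{13651} \approx 0.23185$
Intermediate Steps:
$B{\left(M \right)} = 4 M^{2}$ ($B{\left(M \right)} = \left(2 M\right)^{2} = 4 M^{2}$)
$\frac{10838 + \left(3171 - -1816\right)}{24991 + B{\left(-104 \right)}} = \frac{10838 + \left(3171 - -1816\right)}{24991 + 4 \left(-104\right)^{2}} = \frac{10838 + \left(3171 + 1816\right)}{24991 + 4 \cdot 10816} = \frac{10838 + 4987}{24991 + 43264} = \frac{15825}{68255} = 15825 \cdot \frac{1}{68255} = \frac{3165}{13651}$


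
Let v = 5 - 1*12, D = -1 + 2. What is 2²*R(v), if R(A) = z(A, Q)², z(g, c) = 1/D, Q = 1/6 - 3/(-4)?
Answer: 4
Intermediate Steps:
D = 1
v = -7 (v = 5 - 12 = -7)
Q = 11/12 (Q = 1*(⅙) - 3*(-¼) = ⅙ + ¾ = 11/12 ≈ 0.91667)
z(g, c) = 1 (z(g, c) = 1/1 = 1)
R(A) = 1 (R(A) = 1² = 1)
2²*R(v) = 2²*1 = 4*1 = 4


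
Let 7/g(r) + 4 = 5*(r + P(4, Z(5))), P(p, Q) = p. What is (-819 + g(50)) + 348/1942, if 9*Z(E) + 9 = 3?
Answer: -30211879/36898 ≈ -818.79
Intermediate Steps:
Z(E) = -⅔ (Z(E) = -1 + (⅑)*3 = -1 + ⅓ = -⅔)
g(r) = 7/(16 + 5*r) (g(r) = 7/(-4 + 5*(r + 4)) = 7/(-4 + 5*(4 + r)) = 7/(-4 + (20 + 5*r)) = 7/(16 + 5*r))
(-819 + g(50)) + 348/1942 = (-819 + 7/(16 + 5*50)) + 348/1942 = (-819 + 7/(16 + 250)) + 348*(1/1942) = (-819 + 7/266) + 174/971 = (-819 + 7*(1/266)) + 174/971 = (-819 + 1/38) + 174/971 = -31121/38 + 174/971 = -30211879/36898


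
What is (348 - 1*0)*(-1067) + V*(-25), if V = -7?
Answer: -371141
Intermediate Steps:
(348 - 1*0)*(-1067) + V*(-25) = (348 - 1*0)*(-1067) - 7*(-25) = (348 + 0)*(-1067) + 175 = 348*(-1067) + 175 = -371316 + 175 = -371141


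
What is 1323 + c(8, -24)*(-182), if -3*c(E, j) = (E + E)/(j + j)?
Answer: 11725/9 ≈ 1302.8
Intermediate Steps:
c(E, j) = -E/(3*j) (c(E, j) = -(E + E)/(3*(j + j)) = -2*E/(3*(2*j)) = -2*E*1/(2*j)/3 = -E/(3*j))
1323 + c(8, -24)*(-182) = 1323 - ⅓*8/(-24)*(-182) = 1323 - ⅓*8*(-1/24)*(-182) = 1323 + (⅑)*(-182) = 1323 - 182/9 = 11725/9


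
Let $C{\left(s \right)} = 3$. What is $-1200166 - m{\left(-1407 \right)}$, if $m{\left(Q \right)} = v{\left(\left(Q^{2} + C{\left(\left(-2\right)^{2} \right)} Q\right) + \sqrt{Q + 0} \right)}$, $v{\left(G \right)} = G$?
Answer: $-3175594 - i \sqrt{1407} \approx -3.1756 \cdot 10^{6} - 37.51 i$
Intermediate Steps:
$m{\left(Q \right)} = \sqrt{Q} + Q^{2} + 3 Q$ ($m{\left(Q \right)} = \left(Q^{2} + 3 Q\right) + \sqrt{Q + 0} = \left(Q^{2} + 3 Q\right) + \sqrt{Q} = \sqrt{Q} + Q^{2} + 3 Q$)
$-1200166 - m{\left(-1407 \right)} = -1200166 - \left(\sqrt{-1407} + \left(-1407\right)^{2} + 3 \left(-1407\right)\right) = -1200166 - \left(i \sqrt{1407} + 1979649 - 4221\right) = -1200166 - \left(1975428 + i \sqrt{1407}\right) = -3175594 - i \sqrt{1407}$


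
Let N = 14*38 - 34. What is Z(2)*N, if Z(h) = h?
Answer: 996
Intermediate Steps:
N = 498 (N = 532 - 34 = 498)
Z(2)*N = 2*498 = 996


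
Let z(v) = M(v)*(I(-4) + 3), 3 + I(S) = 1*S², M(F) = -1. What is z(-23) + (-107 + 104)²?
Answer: -7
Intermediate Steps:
I(S) = -3 + S² (I(S) = -3 + 1*S² = -3 + S²)
z(v) = -16 (z(v) = -((-3 + (-4)²) + 3) = -((-3 + 16) + 3) = -(13 + 3) = -1*16 = -16)
z(-23) + (-107 + 104)² = -16 + (-107 + 104)² = -16 + (-3)² = -16 + 9 = -7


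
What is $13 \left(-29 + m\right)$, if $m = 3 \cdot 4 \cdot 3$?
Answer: $91$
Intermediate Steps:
$m = 36$ ($m = 12 \cdot 3 = 36$)
$13 \left(-29 + m\right) = 13 \left(-29 + 36\right) = 13 \cdot 7 = 91$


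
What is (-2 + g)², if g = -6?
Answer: 64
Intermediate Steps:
(-2 + g)² = (-2 - 6)² = (-8)² = 64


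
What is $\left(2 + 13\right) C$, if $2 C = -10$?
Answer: $-75$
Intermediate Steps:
$C = -5$ ($C = \frac{1}{2} \left(-10\right) = -5$)
$\left(2 + 13\right) C = \left(2 + 13\right) \left(-5\right) = 15 \left(-5\right) = -75$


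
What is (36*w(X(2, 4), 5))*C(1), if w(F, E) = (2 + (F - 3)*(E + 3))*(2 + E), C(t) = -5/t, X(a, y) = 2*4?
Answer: -52920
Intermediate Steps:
X(a, y) = 8
w(F, E) = (2 + E)*(2 + (-3 + F)*(3 + E)) (w(F, E) = (2 + (-3 + F)*(3 + E))*(2 + E) = (2 + E)*(2 + (-3 + F)*(3 + E)))
(36*w(X(2, 4), 5))*C(1) = (36*(-14 - 13*5 - 3*5² + 6*8 + 8*5² + 5*5*8))*(-5/1) = (36*(-14 - 65 - 3*25 + 48 + 8*25 + 200))*(-5*1) = (36*(-14 - 65 - 75 + 48 + 200 + 200))*(-5) = (36*294)*(-5) = 10584*(-5) = -52920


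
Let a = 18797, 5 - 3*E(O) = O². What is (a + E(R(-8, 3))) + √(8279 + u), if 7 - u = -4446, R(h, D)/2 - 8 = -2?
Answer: 56252/3 + 2*√3183 ≈ 18864.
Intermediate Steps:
R(h, D) = 12 (R(h, D) = 16 + 2*(-2) = 16 - 4 = 12)
E(O) = 5/3 - O²/3
u = 4453 (u = 7 - 1*(-4446) = 7 + 4446 = 4453)
(a + E(R(-8, 3))) + √(8279 + u) = (18797 + (5/3 - ⅓*12²)) + √(8279 + 4453) = (18797 + (5/3 - ⅓*144)) + √12732 = (18797 + (5/3 - 48)) + 2*√3183 = (18797 - 139/3) + 2*√3183 = 56252/3 + 2*√3183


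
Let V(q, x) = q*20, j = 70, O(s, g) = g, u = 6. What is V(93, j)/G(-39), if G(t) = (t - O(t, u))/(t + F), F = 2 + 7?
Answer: 1240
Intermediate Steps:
V(q, x) = 20*q
F = 9
G(t) = (-6 + t)/(9 + t) (G(t) = (t - 1*6)/(t + 9) = (t - 6)/(9 + t) = (-6 + t)/(9 + t))
V(93, j)/G(-39) = (20*93)/(((-6 - 39)/(9 - 39))) = 1860/((-45/(-30))) = 1860/((-1/30*(-45))) = 1860/(3/2) = 1860*(⅔) = 1240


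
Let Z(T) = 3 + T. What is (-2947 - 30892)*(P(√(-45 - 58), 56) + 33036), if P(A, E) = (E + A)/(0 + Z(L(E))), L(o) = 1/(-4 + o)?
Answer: -175609656196/157 - 1759628*I*√103/157 ≈ -1.1185e+9 - 1.1375e+5*I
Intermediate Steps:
P(A, E) = (A + E)/(3 + 1/(-4 + E)) (P(A, E) = (E + A)/(0 + (3 + 1/(-4 + E))) = (A + E)/(3 + 1/(-4 + E)))
(-2947 - 30892)*(P(√(-45 - 58), 56) + 33036) = (-2947 - 30892)*((-4 + 56)*(√(-45 - 58) + 56)/(-11 + 3*56) + 33036) = -33839*(52*(√(-103) + 56)/(-11 + 168) + 33036) = -33839*(52*(I*√103 + 56)/157 + 33036) = -33839*((1/157)*52*(56 + I*√103) + 33036) = -33839*((2912/157 + 52*I*√103/157) + 33036) = -33839*(5189564/157 + 52*I*√103/157) = -175609656196/157 - 1759628*I*√103/157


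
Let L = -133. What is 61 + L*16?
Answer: -2067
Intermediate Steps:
61 + L*16 = 61 - 133*16 = 61 - 2128 = -2067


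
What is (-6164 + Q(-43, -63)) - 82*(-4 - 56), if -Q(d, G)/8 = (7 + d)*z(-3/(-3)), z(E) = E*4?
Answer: -92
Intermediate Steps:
z(E) = 4*E
Q(d, G) = -224 - 32*d (Q(d, G) = -8*(7 + d)*4*(-3/(-3)) = -8*(7 + d)*4*(-3*(-⅓)) = -8*(7 + d)*4*1 = -8*(7 + d)*4 = -8*(28 + 4*d) = -224 - 32*d)
(-6164 + Q(-43, -63)) - 82*(-4 - 56) = (-6164 + (-224 - 32*(-43))) - 82*(-4 - 56) = (-6164 + (-224 + 1376)) - 82*(-60) = (-6164 + 1152) + 4920 = -5012 + 4920 = -92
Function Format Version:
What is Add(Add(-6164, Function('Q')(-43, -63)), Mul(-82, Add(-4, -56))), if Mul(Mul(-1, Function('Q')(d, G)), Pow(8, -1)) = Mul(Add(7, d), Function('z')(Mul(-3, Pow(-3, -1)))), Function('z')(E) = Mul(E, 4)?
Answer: -92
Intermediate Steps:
Function('z')(E) = Mul(4, E)
Function('Q')(d, G) = Add(-224, Mul(-32, d)) (Function('Q')(d, G) = Mul(-8, Mul(Add(7, d), Mul(4, Mul(-3, Pow(-3, -1))))) = Mul(-8, Mul(Add(7, d), Mul(4, Mul(-3, Rational(-1, 3))))) = Mul(-8, Mul(Add(7, d), Mul(4, 1))) = Mul(-8, Mul(Add(7, d), 4)) = Mul(-8, Add(28, Mul(4, d))) = Add(-224, Mul(-32, d)))
Add(Add(-6164, Function('Q')(-43, -63)), Mul(-82, Add(-4, -56))) = Add(Add(-6164, Add(-224, Mul(-32, -43))), Mul(-82, Add(-4, -56))) = Add(Add(-6164, Add(-224, 1376)), Mul(-82, -60)) = Add(Add(-6164, 1152), 4920) = Add(-5012, 4920) = -92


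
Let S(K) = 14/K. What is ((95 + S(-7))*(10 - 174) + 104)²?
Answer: 229461904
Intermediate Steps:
((95 + S(-7))*(10 - 174) + 104)² = ((95 + 14/(-7))*(10 - 174) + 104)² = ((95 + 14*(-⅐))*(-164) + 104)² = ((95 - 2)*(-164) + 104)² = (93*(-164) + 104)² = (-15252 + 104)² = (-15148)² = 229461904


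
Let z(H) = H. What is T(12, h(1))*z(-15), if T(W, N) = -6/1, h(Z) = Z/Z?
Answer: 90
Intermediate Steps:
h(Z) = 1
T(W, N) = -6 (T(W, N) = -6*1 = -6)
T(12, h(1))*z(-15) = -6*(-15) = 90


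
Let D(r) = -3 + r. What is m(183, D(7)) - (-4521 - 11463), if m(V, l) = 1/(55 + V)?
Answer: 3804193/238 ≈ 15984.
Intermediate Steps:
m(183, D(7)) - (-4521 - 11463) = 1/(55 + 183) - (-4521 - 11463) = 1/238 - 1*(-15984) = 1/238 + 15984 = 3804193/238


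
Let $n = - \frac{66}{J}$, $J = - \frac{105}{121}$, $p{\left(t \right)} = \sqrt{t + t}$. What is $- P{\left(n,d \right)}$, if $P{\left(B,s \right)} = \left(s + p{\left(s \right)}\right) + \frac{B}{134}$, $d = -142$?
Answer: $\frac{331659}{2345} - 2 i \sqrt{71} \approx 141.43 - 16.852 i$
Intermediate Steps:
$p{\left(t \right)} = \sqrt{2} \sqrt{t}$ ($p{\left(t \right)} = \sqrt{2 t} = \sqrt{2} \sqrt{t}$)
$J = - \frac{105}{121}$ ($J = \left(-105\right) \frac{1}{121} = - \frac{105}{121} \approx -0.86777$)
$n = \frac{2662}{35}$ ($n = - \frac{66}{- \frac{105}{121}} = \left(-66\right) \left(- \frac{121}{105}\right) = \frac{2662}{35} \approx 76.057$)
$P{\left(B,s \right)} = s + \frac{B}{134} + \sqrt{2} \sqrt{s}$ ($P{\left(B,s \right)} = \left(s + \sqrt{2} \sqrt{s}\right) + \frac{B}{134} = s + \frac{B}{134} + \sqrt{2} \sqrt{s}$)
$- P{\left(n,d \right)} = - (-142 + \frac{1}{134} \cdot \frac{2662}{35} + \sqrt{2} \sqrt{-142}) = - (-142 + \frac{1331}{2345} + \sqrt{2} i \sqrt{142}) = - (-142 + \frac{1331}{2345} + 2 i \sqrt{71}) = - (- \frac{331659}{2345} + 2 i \sqrt{71}) = \frac{331659}{2345} - 2 i \sqrt{71}$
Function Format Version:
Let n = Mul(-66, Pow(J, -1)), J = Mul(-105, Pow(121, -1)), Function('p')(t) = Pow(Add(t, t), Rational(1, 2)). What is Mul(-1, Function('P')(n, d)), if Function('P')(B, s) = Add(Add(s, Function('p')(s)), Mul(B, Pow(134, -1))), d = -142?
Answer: Add(Rational(331659, 2345), Mul(-2, I, Pow(71, Rational(1, 2)))) ≈ Add(141.43, Mul(-16.852, I))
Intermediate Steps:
Function('p')(t) = Mul(Pow(2, Rational(1, 2)), Pow(t, Rational(1, 2))) (Function('p')(t) = Pow(Mul(2, t), Rational(1, 2)) = Mul(Pow(2, Rational(1, 2)), Pow(t, Rational(1, 2))))
J = Rational(-105, 121) (J = Mul(-105, Rational(1, 121)) = Rational(-105, 121) ≈ -0.86777)
n = Rational(2662, 35) (n = Mul(-66, Pow(Rational(-105, 121), -1)) = Mul(-66, Rational(-121, 105)) = Rational(2662, 35) ≈ 76.057)
Function('P')(B, s) = Add(s, Mul(Rational(1, 134), B), Mul(Pow(2, Rational(1, 2)), Pow(s, Rational(1, 2)))) (Function('P')(B, s) = Add(Add(s, Mul(Pow(2, Rational(1, 2)), Pow(s, Rational(1, 2)))), Mul(B, Pow(134, -1))) = Add(Add(s, Mul(Pow(2, Rational(1, 2)), Pow(s, Rational(1, 2)))), Mul(B, Rational(1, 134))) = Add(Add(s, Mul(Pow(2, Rational(1, 2)), Pow(s, Rational(1, 2)))), Mul(Rational(1, 134), B)) = Add(s, Mul(Rational(1, 134), B), Mul(Pow(2, Rational(1, 2)), Pow(s, Rational(1, 2)))))
Mul(-1, Function('P')(n, d)) = Mul(-1, Add(-142, Mul(Rational(1, 134), Rational(2662, 35)), Mul(Pow(2, Rational(1, 2)), Pow(-142, Rational(1, 2))))) = Mul(-1, Add(-142, Rational(1331, 2345), Mul(Pow(2, Rational(1, 2)), Mul(I, Pow(142, Rational(1, 2)))))) = Mul(-1, Add(-142, Rational(1331, 2345), Mul(2, I, Pow(71, Rational(1, 2))))) = Mul(-1, Add(Rational(-331659, 2345), Mul(2, I, Pow(71, Rational(1, 2))))) = Add(Rational(331659, 2345), Mul(-2, I, Pow(71, Rational(1, 2))))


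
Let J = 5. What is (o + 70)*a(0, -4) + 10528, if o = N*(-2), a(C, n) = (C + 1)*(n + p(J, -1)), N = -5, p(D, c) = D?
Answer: 10608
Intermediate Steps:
a(C, n) = (1 + C)*(5 + n) (a(C, n) = (C + 1)*(n + 5) = (1 + C)*(5 + n))
o = 10 (o = -5*(-2) = 10)
(o + 70)*a(0, -4) + 10528 = (10 + 70)*(5 - 4 + 5*0 + 0*(-4)) + 10528 = 80*(5 - 4 + 0 + 0) + 10528 = 80*1 + 10528 = 80 + 10528 = 10608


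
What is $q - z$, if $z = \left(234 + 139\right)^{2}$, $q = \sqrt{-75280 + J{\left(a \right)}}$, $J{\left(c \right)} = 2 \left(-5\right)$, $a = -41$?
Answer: $-139129 + i \sqrt{75290} \approx -1.3913 \cdot 10^{5} + 274.39 i$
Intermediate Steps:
$J{\left(c \right)} = -10$
$q = i \sqrt{75290}$ ($q = \sqrt{-75280 - 10} = \sqrt{-75290} = i \sqrt{75290} \approx 274.39 i$)
$z = 139129$ ($z = 373^{2} = 139129$)
$q - z = i \sqrt{75290} - 139129 = -139129 + i \sqrt{75290}$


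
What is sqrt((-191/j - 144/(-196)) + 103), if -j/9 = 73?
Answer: sqrt(244468970)/1533 ≈ 10.199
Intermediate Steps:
j = -657 (j = -9*73 = -657)
sqrt((-191/j - 144/(-196)) + 103) = sqrt((-191/(-657) - 144/(-196)) + 103) = sqrt((-191*(-1/657) - 144*(-1/196)) + 103) = sqrt((191/657 + 36/49) + 103) = sqrt(33011/32193 + 103) = sqrt(3348890/32193) = sqrt(244468970)/1533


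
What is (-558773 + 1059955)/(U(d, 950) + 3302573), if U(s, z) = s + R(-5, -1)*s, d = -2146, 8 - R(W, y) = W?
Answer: 501182/3272529 ≈ 0.15315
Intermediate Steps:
R(W, y) = 8 - W
U(s, z) = 14*s (U(s, z) = s + (8 - 1*(-5))*s = s + (8 + 5)*s = s + 13*s = 14*s)
(-558773 + 1059955)/(U(d, 950) + 3302573) = (-558773 + 1059955)/(14*(-2146) + 3302573) = 501182/(-30044 + 3302573) = 501182/3272529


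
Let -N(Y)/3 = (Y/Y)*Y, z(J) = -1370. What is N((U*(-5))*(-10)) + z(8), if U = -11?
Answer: 280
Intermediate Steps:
N(Y) = -3*Y (N(Y) = -3*Y/Y*Y = -3*Y)
N((U*(-5))*(-10)) + z(8) = -3*(-11*(-5))*(-10) - 1370 = -165*(-10) - 1370 = -3*(-550) - 1370 = 1650 - 1370 = 280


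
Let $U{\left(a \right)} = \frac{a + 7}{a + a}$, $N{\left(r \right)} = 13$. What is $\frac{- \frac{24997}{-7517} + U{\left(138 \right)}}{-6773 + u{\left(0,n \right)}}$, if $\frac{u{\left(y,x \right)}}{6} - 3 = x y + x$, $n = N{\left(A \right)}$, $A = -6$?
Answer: $- \frac{7989137}{13852718484} \approx -0.00057672$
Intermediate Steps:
$U{\left(a \right)} = \frac{7 + a}{2 a}$
$n = 13$
$u{\left(y,x \right)} = 18 + 6 x + 6 x y$ ($u{\left(y,x \right)} = 18 + 6 \left(x y + x\right) = 18 + 6 \left(x + x y\right) = 18 + \left(6 x + 6 x y\right) = 18 + 6 x + 6 x y$)
$\frac{- \frac{24997}{-7517} + U{\left(138 \right)}}{-6773 + u{\left(0,n \right)}} = \frac{- \frac{24997}{-7517} + \frac{7 + 138}{2 \cdot 138}}{-6773 + \left(18 + 6 \cdot 13 + 6 \cdot 13 \cdot 0\right)} = \frac{\left(-24997\right) \left(- \frac{1}{7517}\right) + \frac{1}{2} \cdot \frac{1}{138} \cdot 145}{-6773 + \left(18 + 78 + 0\right)} = \frac{\frac{24997}{7517} + \frac{145}{276}}{-6773 + 96} = \frac{7989137}{2074692 \left(-6677\right)} = \frac{7989137}{2074692} \left(- \frac{1}{6677}\right) = - \frac{7989137}{13852718484}$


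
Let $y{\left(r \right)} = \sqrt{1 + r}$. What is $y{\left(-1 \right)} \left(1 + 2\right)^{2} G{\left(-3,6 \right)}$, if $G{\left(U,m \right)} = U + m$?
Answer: $0$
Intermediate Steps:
$y{\left(-1 \right)} \left(1 + 2\right)^{2} G{\left(-3,6 \right)} = \sqrt{1 - 1} \left(1 + 2\right)^{2} \left(-3 + 6\right) = \sqrt{0} \cdot 3^{2} \cdot 3 = 0 \cdot 9 \cdot 3 = 0 \cdot 3 = 0$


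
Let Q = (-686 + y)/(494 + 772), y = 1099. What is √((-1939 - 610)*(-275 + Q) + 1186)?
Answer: √1124059990674/1266 ≈ 837.45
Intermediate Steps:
Q = 413/1266 (Q = (-686 + 1099)/(494 + 772) = 413/1266 ≈ 0.32622)
√((-1939 - 610)*(-275 + Q) + 1186) = √((-1939 - 610)*(-275 + 413/1266) + 1186) = √(-2549*(-347737/1266) + 1186) = √(886381613/1266 + 1186) = √(887883089/1266) = √1124059990674/1266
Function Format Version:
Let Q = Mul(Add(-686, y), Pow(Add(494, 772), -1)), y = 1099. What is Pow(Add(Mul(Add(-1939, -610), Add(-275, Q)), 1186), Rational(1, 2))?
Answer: Mul(Rational(1, 1266), Pow(1124059990674, Rational(1, 2))) ≈ 837.45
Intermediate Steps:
Q = Rational(413, 1266) (Q = Mul(Add(-686, 1099), Pow(Add(494, 772), -1)) = Mul(413, Pow(1266, -1)) = Mul(413, Rational(1, 1266)) = Rational(413, 1266) ≈ 0.32622)
Pow(Add(Mul(Add(-1939, -610), Add(-275, Q)), 1186), Rational(1, 2)) = Pow(Add(Mul(Add(-1939, -610), Add(-275, Rational(413, 1266))), 1186), Rational(1, 2)) = Pow(Add(Mul(-2549, Rational(-347737, 1266)), 1186), Rational(1, 2)) = Pow(Add(Rational(886381613, 1266), 1186), Rational(1, 2)) = Pow(Rational(887883089, 1266), Rational(1, 2)) = Mul(Rational(1, 1266), Pow(1124059990674, Rational(1, 2)))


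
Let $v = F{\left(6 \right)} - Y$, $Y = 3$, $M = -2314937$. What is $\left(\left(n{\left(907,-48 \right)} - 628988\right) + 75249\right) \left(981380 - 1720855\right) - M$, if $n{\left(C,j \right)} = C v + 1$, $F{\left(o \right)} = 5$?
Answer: $408136314837$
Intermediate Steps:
$v = 2$ ($v = 5 - 3 = 2$)
$n{\left(C,j \right)} = 1 + 2 C$ ($n{\left(C,j \right)} = C 2 + 1 = 2 C + 1 = 1 + 2 C$)
$\left(\left(n{\left(907,-48 \right)} - 628988\right) + 75249\right) \left(981380 - 1720855\right) - M = \left(\left(\left(1 + 2 \cdot 907\right) - 628988\right) + 75249\right) \left(981380 - 1720855\right) - -2314937 = \left(\left(\left(1 + 1814\right) - 628988\right) + 75249\right) \left(-739475\right) + 2314937 = \left(\left(1815 - 628988\right) + 75249\right) \left(-739475\right) + 2314937 = \left(-627173 + 75249\right) \left(-739475\right) + 2314937 = \left(-551924\right) \left(-739475\right) + 2314937 = 408133999900 + 2314937 = 408136314837$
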